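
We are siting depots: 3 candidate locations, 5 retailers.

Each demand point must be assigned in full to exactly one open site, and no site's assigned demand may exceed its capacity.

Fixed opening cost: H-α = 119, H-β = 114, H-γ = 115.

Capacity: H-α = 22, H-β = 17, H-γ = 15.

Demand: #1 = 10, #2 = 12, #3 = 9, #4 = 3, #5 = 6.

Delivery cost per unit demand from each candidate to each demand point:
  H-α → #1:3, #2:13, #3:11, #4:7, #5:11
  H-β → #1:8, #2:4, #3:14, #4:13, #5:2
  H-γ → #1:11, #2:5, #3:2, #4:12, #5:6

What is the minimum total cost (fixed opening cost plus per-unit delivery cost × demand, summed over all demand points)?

Open {H-α, H-β, H-γ}; cheapest assignment that respects the capacities:
  H-α (cap 22, load 13): #1, #4 — cost 10×3 + 3×7 = 51
  H-β (cap 17, load 12): #2 — cost 12×4 = 48
  H-γ (cap 15, load 15): #3, #5 — cost 9×2 + 6×6 = 54
  Shipping 153, fixed 348 → total 501.
  Any other capacity-feasible assignment to {H-α, H-β, H-γ} ships for at least 153.
Total demand is 40 and no other set of sites has combined capacity ≥ 40, so {H-α, H-β, H-γ} is the only feasible choice of open sites. Minimum: 501.

501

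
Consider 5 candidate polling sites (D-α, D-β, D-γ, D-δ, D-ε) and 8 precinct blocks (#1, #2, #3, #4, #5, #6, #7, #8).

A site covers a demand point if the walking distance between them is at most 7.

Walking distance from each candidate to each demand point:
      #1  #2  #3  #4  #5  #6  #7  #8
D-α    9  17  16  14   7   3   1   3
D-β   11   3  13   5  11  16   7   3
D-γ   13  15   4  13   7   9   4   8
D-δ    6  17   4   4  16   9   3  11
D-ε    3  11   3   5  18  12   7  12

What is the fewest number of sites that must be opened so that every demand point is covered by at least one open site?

Coverage sets (demand points within 7 of each site):
  D-α: {#5, #6, #7, #8}
  D-β: {#2, #4, #7, #8}
  D-γ: {#3, #5, #7}
  D-δ: {#1, #3, #4, #7}
  D-ε: {#1, #3, #4, #7}
No 2 sites suffice: every size-2 union leaves at least one demand point uncovered.
But {D-α, D-β, D-δ} covers everything, so the minimum is 3.

3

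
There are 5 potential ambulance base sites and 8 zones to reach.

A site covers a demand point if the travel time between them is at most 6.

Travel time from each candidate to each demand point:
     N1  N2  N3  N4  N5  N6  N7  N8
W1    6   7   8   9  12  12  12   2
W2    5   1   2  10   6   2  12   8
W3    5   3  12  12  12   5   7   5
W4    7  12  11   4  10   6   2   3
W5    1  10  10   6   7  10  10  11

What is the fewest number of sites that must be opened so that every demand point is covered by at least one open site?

Coverage sets (demand points within 6 of each site):
  W1: {N1, N8}
  W2: {N1, N2, N3, N5, N6}
  W3: {N1, N2, N6, N8}
  W4: {N4, N6, N7, N8}
  W5: {N1, N4}
No single site covers all 8 demand points.
But {W2, W4} covers everything, so the minimum is 2.

2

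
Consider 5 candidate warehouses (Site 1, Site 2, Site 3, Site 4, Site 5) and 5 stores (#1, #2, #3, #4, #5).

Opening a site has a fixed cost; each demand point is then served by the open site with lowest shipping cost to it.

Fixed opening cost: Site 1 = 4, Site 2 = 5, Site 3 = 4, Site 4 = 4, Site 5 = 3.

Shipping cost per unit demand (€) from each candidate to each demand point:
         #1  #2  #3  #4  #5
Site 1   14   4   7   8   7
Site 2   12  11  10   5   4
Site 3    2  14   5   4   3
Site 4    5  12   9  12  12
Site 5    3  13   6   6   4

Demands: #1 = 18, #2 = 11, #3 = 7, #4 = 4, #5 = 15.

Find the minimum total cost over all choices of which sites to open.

184

Open {Site 1, Site 3}: assign each demand point to its cheapest open site.
  #1→Site 3 18×2=36, #2→Site 1 11×4=44, #3→Site 3 7×5=35, #4→Site 3 4×4=16, #5→Site 3 15×3=45
  shipping cost 176, fixed 8 → total 184.
Compare {Site 1, Site 3, Site 5}: shipping cost 176 + fixed 11 = 187.
Compare {Site 1, Site 3, Site 4}: shipping cost 176 + fixed 12 = 188.
Compare {Site 1, Site 2, Site 3}: shipping cost 176 + fixed 13 = 189.
All other subsets cost ≥ 187. Minimum total cost: 184.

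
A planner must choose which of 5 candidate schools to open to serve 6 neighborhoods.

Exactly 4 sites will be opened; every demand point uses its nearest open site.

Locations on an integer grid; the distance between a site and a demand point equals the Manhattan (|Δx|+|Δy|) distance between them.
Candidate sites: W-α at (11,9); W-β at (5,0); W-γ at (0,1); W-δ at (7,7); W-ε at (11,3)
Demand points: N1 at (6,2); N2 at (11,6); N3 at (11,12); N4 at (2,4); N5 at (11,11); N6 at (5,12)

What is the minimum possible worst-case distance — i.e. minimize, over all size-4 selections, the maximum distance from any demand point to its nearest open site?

7

Open {W-α, W-β, W-γ, W-δ}.
  Farthest demand point is N6 at distance 7 (to W-δ); all others are ≤ 7.
With {W-α, W-β, W-δ, W-ε} the worst case is 7.
With {W-α, W-γ, W-δ, W-ε} the worst case is 7.
No size-4 selection achieves below 7.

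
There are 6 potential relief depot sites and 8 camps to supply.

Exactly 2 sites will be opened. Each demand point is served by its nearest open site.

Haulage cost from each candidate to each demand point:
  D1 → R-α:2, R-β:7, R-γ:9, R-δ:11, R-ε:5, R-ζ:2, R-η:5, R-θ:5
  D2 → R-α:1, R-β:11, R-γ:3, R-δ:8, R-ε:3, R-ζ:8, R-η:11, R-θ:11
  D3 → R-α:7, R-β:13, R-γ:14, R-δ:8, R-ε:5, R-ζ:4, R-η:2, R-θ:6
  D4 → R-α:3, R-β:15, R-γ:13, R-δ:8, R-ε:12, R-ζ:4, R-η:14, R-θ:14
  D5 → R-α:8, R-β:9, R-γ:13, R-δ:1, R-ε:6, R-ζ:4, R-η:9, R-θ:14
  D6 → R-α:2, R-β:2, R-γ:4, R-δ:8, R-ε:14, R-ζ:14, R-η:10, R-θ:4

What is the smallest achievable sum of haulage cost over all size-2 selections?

31

Open {D3, D6}.
  R-α→D6 2, R-β→D6 2, R-γ→D6 4, R-δ→D3 8, R-ε→D3 5, R-ζ→D3 4, R-η→D3 2, R-θ→D6 4  ⇒ total 31.
Compare {D1, D6}: total 32.
Compare {D5, D6}: total 32.
No size-2 selection does better; minimum is 31.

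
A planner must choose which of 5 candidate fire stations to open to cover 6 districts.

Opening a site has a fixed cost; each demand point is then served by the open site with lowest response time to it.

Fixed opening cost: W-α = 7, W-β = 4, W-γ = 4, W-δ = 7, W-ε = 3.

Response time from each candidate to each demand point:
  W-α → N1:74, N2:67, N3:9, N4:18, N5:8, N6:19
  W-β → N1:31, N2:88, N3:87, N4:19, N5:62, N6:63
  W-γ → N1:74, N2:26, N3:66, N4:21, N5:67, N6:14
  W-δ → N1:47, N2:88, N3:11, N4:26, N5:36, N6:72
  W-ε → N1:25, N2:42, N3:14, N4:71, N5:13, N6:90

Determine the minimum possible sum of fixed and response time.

Open {W-α, W-γ, W-ε}: assign each demand point to its cheapest open site.
  N1→W-ε 25, N2→W-γ 26, N3→W-α 9, N4→W-α 18, N5→W-α 8, N6→W-γ 14
  response time 100, fixed 14 → total 114.
Compare {W-α, W-β, W-γ, W-ε}: response time 100 + fixed 18 = 118.
Compare {W-γ, W-ε}: response time 113 + fixed 7 = 120.
Compare {W-α, W-β, W-γ}: response time 106 + fixed 15 = 121.
All other subsets cost ≥ 118. Minimum total cost: 114.

114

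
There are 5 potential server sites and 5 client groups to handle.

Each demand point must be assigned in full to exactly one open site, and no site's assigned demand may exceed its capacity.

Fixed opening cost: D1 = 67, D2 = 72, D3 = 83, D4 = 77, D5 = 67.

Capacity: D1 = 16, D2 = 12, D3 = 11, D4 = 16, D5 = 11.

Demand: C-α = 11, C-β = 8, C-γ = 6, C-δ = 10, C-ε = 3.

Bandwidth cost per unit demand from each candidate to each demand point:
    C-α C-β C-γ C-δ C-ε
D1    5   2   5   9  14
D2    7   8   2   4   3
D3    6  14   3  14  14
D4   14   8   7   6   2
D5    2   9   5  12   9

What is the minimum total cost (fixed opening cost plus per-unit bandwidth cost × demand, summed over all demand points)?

345

Open {D1, D4, D5}; cheapest assignment that respects the capacities:
  D1 (cap 16, load 14): C-β, C-γ — cost 8×2 + 6×5 = 46
  D4 (cap 16, load 13): C-δ, C-ε — cost 10×6 + 3×2 = 66
  D5 (cap 11, load 11): C-α — cost 11×2 = 22
  Shipping 134, fixed 211 → total 345.
  Any other capacity-feasible assignment to {D1, D4, D5} ships for at least 134.
Compare {D1, D2, D4, D5}: its best feasible assignment gives total 397.
Compare {D1, D2, D4}: its best feasible assignment gives total 405.
Every other set of open sites that can feasibly serve all demand totals ≥ 397 even under its best assignment. Minimum: 345.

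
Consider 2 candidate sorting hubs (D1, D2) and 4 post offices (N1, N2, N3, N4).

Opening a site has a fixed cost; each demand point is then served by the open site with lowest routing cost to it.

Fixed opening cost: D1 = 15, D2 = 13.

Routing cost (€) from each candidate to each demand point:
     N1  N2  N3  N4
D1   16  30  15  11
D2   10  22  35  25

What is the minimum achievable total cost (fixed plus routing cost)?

86

Open {D1, D2}: assign each demand point to its cheapest open site.
  N1→D2 10, N2→D2 22, N3→D1 15, N4→D1 11
  routing cost 58, fixed 28 → total 86.
Compare {D1}: routing cost 72 + fixed 15 = 87.
Compare {D2}: routing cost 92 + fixed 13 = 105.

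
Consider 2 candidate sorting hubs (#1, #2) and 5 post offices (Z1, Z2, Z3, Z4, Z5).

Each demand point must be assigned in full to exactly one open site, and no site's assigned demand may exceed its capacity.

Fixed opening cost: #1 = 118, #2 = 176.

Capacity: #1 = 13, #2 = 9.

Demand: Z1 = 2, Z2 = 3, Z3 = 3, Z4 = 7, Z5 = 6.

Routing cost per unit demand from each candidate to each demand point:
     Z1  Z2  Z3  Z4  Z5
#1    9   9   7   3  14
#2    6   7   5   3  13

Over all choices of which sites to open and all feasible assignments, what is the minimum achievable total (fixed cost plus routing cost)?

447

Open {#1, #2}; cheapest assignment that respects the capacities:
  #1 (cap 13, load 13): Z4, Z5 — cost 7×3 + 6×14 = 105
  #2 (cap 9, load 8): Z1, Z2, Z3 — cost 2×6 + 3×7 + 3×5 = 48
  Shipping 153, fixed 294 → total 447.
  Any other capacity-feasible assignment to {#1, #2} ships for at least 153.
Total demand is 21 and no other set of sites has combined capacity ≥ 21, so {#1, #2} is the only feasible choice of open sites. Minimum: 447.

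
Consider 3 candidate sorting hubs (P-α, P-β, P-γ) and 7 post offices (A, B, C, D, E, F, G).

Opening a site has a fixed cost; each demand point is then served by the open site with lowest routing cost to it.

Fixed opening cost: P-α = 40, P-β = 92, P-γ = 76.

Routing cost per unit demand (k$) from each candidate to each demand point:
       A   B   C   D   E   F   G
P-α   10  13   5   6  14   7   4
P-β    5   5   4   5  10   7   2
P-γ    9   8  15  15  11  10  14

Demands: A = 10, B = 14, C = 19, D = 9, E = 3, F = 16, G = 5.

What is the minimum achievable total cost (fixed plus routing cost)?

485

Open {P-β}: assign each demand point to its cheapest open site.
  A→P-β 10×5=50, B→P-β 14×5=70, C→P-β 19×4=76, D→P-β 9×5=45, E→P-β 3×10=30, F→P-β 16×7=112, G→P-β 5×2=10
  routing cost 393, fixed 92 → total 485.
Compare {P-α, P-β}: routing cost 393 + fixed 132 = 525.
Compare {P-β, P-γ}: routing cost 393 + fixed 168 = 561.
Compare {P-α, P-β, P-γ}: routing cost 393 + fixed 208 = 601.
All other subsets cost ≥ 525. Minimum total cost: 485.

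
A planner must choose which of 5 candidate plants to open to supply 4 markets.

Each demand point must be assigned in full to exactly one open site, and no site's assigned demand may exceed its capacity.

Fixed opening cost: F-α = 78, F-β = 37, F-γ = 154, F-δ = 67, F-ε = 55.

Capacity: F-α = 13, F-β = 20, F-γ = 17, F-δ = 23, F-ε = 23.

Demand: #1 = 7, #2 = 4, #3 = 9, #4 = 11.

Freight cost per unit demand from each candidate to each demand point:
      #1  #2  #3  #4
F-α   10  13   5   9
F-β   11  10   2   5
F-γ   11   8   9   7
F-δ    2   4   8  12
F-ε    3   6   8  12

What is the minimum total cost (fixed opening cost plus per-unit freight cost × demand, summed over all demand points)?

207

Open {F-β, F-δ}; cheapest assignment that respects the capacities:
  F-β (cap 20, load 20): #3, #4 — cost 9×2 + 11×5 = 73
  F-δ (cap 23, load 11): #1, #2 — cost 7×2 + 4×4 = 30
  Shipping 103, fixed 104 → total 207.
  Any other capacity-feasible assignment to {F-β, F-δ} ships for at least 103.
Compare {F-β, F-ε}: its best feasible assignment gives total 210.
Compare {F-β, F-δ, F-ε}: its best feasible assignment gives total 262.
Every other set of open sites that can feasibly serve all demand totals ≥ 210 even under its best assignment. Minimum: 207.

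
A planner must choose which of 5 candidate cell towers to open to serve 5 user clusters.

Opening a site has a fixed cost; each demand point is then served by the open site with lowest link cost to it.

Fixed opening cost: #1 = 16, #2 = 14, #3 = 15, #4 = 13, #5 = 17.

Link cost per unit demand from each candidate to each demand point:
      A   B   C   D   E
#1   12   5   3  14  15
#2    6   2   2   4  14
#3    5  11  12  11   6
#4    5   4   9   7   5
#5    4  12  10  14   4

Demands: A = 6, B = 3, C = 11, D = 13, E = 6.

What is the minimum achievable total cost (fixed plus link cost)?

159

Open {#2, #5}: assign each demand point to its cheapest open site.
  A→#5 6×4=24, B→#2 3×2=6, C→#2 11×2=22, D→#2 13×4=52, E→#5 6×4=24
  link cost 128, fixed 31 → total 159.
Compare {#2, #4}: link cost 140 + fixed 27 = 167.
Compare {#2, #4, #5}: link cost 128 + fixed 44 = 172.
Compare {#2, #3, #5}: link cost 128 + fixed 46 = 174.
All other subsets cost ≥ 167. Minimum total cost: 159.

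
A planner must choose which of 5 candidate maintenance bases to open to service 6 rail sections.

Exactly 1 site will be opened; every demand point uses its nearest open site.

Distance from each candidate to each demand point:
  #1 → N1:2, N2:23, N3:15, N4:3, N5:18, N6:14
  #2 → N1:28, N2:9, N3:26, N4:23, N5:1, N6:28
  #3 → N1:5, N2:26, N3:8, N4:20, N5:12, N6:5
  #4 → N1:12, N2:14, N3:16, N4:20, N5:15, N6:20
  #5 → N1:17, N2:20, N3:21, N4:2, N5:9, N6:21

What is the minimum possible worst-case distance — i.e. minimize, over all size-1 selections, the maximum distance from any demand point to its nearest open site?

Open {#4}.
  Farthest demand point is N4 at distance 20 (to #4); all others are ≤ 20.
With {#5} the worst case is 21.
With {#1} the worst case is 23.
No size-1 selection achieves below 20.

20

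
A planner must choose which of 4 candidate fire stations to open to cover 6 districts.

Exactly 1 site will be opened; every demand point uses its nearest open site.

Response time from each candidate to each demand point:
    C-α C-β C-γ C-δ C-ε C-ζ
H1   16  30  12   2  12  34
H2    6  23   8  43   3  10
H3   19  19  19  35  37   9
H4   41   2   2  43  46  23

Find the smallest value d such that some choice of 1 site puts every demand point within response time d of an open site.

Open {H1}.
  Farthest demand point is C-ζ at response time 34 (to H1); all others are ≤ 34.
With {H3} the worst case is 37.
With {H2} the worst case is 43.
No size-1 selection achieves below 34.

34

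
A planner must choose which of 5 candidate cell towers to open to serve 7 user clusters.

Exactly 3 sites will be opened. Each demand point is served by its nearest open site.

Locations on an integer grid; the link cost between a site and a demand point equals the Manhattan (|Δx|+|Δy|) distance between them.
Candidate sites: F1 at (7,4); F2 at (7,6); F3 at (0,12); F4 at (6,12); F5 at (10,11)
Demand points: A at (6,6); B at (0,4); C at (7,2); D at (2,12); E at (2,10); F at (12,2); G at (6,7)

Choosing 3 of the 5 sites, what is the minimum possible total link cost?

Open {F1, F2, F3}.
  A→F2 1, B→F1 7, C→F1 2, D→F3 2, E→F3 4, F→F1 7, G→F2 2  ⇒ total 25.
Compare {F1, F2, F4}: total 29.
Compare {F1, F3, F4}: total 29.
No size-3 selection does better; minimum is 25.

25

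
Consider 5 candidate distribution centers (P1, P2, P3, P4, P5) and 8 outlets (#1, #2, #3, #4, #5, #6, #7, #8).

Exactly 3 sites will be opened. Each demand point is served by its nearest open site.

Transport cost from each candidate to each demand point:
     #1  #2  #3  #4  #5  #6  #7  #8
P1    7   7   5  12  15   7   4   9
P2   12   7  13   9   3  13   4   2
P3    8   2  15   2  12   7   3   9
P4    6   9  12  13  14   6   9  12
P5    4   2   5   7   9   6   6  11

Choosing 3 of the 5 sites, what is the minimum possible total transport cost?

Open {P2, P3, P5}.
  #1→P5 4, #2→P3 2, #3→P5 5, #4→P3 2, #5→P2 3, #6→P5 6, #7→P3 3, #8→P2 2  ⇒ total 27.
Compare {P1, P2, P3}: total 31.
Compare {P1, P2, P5}: total 33.
No size-3 selection does better; minimum is 27.

27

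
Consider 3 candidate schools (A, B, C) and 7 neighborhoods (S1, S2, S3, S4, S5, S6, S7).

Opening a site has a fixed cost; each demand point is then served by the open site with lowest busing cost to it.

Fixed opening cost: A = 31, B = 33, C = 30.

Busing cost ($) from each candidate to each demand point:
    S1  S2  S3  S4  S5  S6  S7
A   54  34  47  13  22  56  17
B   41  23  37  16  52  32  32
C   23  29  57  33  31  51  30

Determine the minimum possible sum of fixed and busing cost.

249

Open {A, B}: assign each demand point to its cheapest open site.
  S1→B 41, S2→B 23, S3→B 37, S4→A 13, S5→A 22, S6→B 32, S7→A 17
  busing cost 185, fixed 64 → total 249.
Compare {B, C}: busing cost 192 + fixed 63 = 255.
Compare {A, B, C}: busing cost 167 + fixed 94 = 261.
Compare {A, C}: busing cost 202 + fixed 61 = 263.
All other subsets cost ≥ 255. Minimum total cost: 249.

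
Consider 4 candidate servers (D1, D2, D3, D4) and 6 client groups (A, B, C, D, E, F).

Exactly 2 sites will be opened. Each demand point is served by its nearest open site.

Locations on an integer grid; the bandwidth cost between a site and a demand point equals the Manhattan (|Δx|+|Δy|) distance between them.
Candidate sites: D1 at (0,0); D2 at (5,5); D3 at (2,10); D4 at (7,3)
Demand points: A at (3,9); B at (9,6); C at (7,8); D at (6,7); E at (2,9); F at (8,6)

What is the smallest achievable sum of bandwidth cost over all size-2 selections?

20

Open {D2, D3}.
  A→D3 2, B→D2 5, C→D2 5, D→D2 3, E→D3 1, F→D2 4  ⇒ total 20.
Compare {D3, D4}: total 22.
Compare {D1, D2}: total 30.
No size-2 selection does better; minimum is 20.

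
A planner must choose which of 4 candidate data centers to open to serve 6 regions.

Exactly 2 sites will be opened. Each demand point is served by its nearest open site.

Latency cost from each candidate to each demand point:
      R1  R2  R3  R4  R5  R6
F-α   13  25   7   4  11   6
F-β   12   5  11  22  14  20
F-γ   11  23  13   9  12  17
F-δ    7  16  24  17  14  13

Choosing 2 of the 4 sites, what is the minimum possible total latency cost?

45

Open {F-α, F-β}.
  R1→F-β 12, R2→F-β 5, R3→F-α 7, R4→F-α 4, R5→F-α 11, R6→F-α 6  ⇒ total 45.
Compare {F-α, F-δ}: total 51.
Compare {F-α, F-γ}: total 62.
No size-2 selection does better; minimum is 45.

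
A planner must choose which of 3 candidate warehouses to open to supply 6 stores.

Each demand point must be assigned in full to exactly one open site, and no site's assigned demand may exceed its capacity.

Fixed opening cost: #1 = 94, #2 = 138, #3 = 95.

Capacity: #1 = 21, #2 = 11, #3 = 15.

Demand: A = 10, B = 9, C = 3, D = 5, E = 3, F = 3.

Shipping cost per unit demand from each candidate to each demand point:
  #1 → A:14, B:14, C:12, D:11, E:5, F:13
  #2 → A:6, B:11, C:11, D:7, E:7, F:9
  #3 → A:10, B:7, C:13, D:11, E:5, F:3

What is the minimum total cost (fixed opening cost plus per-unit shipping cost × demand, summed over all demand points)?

507

Open {#1, #3}; cheapest assignment that respects the capacities:
  #1 (cap 21, load 21): A, C, D, E — cost 10×14 + 3×12 + 5×11 + 3×5 = 246
  #3 (cap 15, load 12): B, F — cost 9×7 + 3×3 = 72
  Shipping 318, fixed 189 → total 507.
  Any other capacity-feasible assignment to {#1, #3} ships for at least 318.
Compare {#1, #2, #3}: its best feasible assignment gives total 565.
Every other set of open sites that can feasibly serve all demand totals ≥ 565 even under its best assignment. Minimum: 507.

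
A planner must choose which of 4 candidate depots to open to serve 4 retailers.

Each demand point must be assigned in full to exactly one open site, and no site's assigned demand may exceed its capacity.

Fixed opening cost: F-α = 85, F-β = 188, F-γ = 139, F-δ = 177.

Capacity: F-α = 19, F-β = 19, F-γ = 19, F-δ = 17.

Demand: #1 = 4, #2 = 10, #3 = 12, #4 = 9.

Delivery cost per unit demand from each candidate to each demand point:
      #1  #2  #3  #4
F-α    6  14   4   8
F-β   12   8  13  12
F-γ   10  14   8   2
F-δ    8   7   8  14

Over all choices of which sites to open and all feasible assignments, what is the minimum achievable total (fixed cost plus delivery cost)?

Open {F-α, F-γ}; cheapest assignment that respects the capacities:
  F-α (cap 19, load 16): #1, #3 — cost 4×6 + 12×4 = 72
  F-γ (cap 19, load 19): #2, #4 — cost 10×14 + 9×2 = 158
  Shipping 230, fixed 224 → total 454.
  Any other capacity-feasible assignment to {F-α, F-γ} ships for at least 230.
Compare {F-α, F-β}: its best feasible assignment gives total 533.
Compare {F-α, F-γ, F-δ}: its best feasible assignment gives total 561.
Every other set of open sites that can feasibly serve all demand totals ≥ 533 even under its best assignment. Minimum: 454.

454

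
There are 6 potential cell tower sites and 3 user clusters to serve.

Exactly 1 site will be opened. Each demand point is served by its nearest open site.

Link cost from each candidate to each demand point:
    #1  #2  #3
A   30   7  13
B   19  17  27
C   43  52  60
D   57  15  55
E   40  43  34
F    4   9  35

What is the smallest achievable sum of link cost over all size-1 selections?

Open {F}.
  #1→F 4, #2→F 9, #3→F 35  ⇒ total 48.
Compare {A}: total 50.
Compare {B}: total 63.
No size-1 selection does better; minimum is 48.

48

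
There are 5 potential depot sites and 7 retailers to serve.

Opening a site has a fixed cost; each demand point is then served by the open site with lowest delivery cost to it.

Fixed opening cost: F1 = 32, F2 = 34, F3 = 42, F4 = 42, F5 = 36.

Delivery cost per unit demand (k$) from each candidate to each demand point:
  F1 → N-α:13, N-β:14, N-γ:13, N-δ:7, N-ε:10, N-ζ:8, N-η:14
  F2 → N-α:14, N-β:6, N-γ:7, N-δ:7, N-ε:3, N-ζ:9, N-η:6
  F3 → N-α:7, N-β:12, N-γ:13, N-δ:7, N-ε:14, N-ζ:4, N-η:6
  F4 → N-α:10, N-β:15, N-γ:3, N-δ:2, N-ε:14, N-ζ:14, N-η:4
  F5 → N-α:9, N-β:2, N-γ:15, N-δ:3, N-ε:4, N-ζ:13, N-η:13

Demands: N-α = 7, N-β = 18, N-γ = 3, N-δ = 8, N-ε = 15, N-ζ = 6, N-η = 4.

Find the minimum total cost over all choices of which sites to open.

Open {F3, F4, F5}: assign each demand point to its cheapest open site.
  N-α→F3 7×7=49, N-β→F5 18×2=36, N-γ→F4 3×3=9, N-δ→F4 8×2=16, N-ε→F5 15×4=60, N-ζ→F3 6×4=24, N-η→F4 4×4=16
  delivery cost 210, fixed 120 → total 330.
Compare {F3, F5}: delivery cost 256 + fixed 78 = 334.
Compare {F2, F3, F5}: delivery cost 223 + fixed 112 = 335.
Compare {F2, F5}: delivery cost 267 + fixed 70 = 337.
All other subsets cost ≥ 334. Minimum total cost: 330.

330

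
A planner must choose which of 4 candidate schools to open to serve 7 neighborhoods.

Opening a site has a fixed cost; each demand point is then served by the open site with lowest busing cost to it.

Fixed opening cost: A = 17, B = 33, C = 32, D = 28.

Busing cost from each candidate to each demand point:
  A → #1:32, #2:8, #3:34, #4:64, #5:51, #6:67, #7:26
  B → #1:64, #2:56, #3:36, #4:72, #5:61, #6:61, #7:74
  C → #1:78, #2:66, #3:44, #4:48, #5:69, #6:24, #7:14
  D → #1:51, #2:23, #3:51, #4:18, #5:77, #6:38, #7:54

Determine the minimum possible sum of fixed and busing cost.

Open {A, D}: assign each demand point to its cheapest open site.
  #1→A 32, #2→A 8, #3→A 34, #4→D 18, #5→A 51, #6→D 38, #7→A 26
  busing cost 207, fixed 45 → total 252.
Compare {A, C, D}: busing cost 181 + fixed 77 = 258.
Compare {A, C}: busing cost 211 + fixed 49 = 260.
Compare {A, B, D}: busing cost 207 + fixed 78 = 285.
All other subsets cost ≥ 258. Minimum total cost: 252.

252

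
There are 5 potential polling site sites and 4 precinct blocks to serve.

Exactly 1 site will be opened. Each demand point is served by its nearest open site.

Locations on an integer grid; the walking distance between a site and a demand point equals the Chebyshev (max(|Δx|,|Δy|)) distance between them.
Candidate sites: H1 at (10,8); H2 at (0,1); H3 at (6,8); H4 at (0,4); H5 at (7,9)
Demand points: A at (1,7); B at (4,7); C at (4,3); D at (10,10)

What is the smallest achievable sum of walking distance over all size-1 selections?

16

Open {H3}.
  A→H3 5, B→H3 2, C→H3 5, D→H3 4  ⇒ total 16.
Compare {H5}: total 18.
Compare {H4}: total 21.
No size-1 selection does better; minimum is 16.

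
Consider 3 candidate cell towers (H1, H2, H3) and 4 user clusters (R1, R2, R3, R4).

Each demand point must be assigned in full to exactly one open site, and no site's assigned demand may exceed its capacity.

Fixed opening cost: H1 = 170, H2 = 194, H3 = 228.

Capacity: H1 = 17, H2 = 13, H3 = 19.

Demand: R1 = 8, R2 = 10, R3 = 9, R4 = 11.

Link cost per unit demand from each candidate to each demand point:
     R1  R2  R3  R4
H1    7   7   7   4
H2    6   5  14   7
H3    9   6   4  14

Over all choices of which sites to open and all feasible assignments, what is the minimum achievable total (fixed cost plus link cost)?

780

Open {H1, H2, H3}; cheapest assignment that respects the capacities:
  H1 (cap 17, load 11): R4 — cost 11×4 = 44
  H2 (cap 13, load 8): R1 — cost 8×6 = 48
  H3 (cap 19, load 19): R2, R3 — cost 10×6 + 9×4 = 96
  Shipping 188, fixed 592 → total 780.
  Any other capacity-feasible assignment to {H1, H2, H3} ships for at least 188.
Total demand is 38 and no other set of sites has combined capacity ≥ 38, so {H1, H2, H3} is the only feasible choice of open sites. Minimum: 780.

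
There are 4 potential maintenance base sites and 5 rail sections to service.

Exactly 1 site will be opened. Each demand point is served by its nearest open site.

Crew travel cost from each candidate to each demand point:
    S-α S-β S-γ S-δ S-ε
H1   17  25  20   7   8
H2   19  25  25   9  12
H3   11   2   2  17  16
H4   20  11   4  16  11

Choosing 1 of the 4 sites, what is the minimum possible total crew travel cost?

Open {H3}.
  S-α→H3 11, S-β→H3 2, S-γ→H3 2, S-δ→H3 17, S-ε→H3 16  ⇒ total 48.
Compare {H4}: total 62.
Compare {H1}: total 77.
No size-1 selection does better; minimum is 48.

48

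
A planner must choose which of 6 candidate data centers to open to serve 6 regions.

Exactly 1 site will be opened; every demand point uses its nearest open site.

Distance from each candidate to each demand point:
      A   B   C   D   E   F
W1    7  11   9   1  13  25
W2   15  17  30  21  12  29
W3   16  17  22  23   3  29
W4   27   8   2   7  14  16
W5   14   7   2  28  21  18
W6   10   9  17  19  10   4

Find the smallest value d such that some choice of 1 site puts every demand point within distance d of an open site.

19

Open {W6}.
  Farthest demand point is D at distance 19 (to W6); all others are ≤ 19.
With {W1} the worst case is 25.
With {W4} the worst case is 27.
No size-1 selection achieves below 19.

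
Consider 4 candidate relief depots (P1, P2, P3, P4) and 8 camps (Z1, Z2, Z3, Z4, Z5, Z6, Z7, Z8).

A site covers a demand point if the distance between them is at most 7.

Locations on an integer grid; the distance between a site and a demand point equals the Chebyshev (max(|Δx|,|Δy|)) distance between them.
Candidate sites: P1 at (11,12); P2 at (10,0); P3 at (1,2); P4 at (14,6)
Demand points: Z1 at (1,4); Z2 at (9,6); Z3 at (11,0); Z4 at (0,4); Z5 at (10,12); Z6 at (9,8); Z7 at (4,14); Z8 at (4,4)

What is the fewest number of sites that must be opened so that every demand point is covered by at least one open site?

Coverage sets (demand points within 7 of each site):
  P1: {Z2, Z5, Z6, Z7}
  P2: {Z2, Z3, Z8}
  P3: {Z1, Z4, Z8}
  P4: {Z2, Z3, Z5, Z6}
No 2 sites suffice: every size-2 union leaves at least one demand point uncovered.
But {P1, P2, P3} covers everything, so the minimum is 3.

3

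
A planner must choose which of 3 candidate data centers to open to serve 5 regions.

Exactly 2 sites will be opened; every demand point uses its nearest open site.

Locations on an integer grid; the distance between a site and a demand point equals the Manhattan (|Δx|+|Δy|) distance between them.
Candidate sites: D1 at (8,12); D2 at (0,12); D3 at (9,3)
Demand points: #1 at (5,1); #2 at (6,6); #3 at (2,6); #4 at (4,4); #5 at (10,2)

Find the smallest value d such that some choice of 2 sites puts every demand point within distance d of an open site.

Open {D2, D3}.
  Farthest demand point is #3 at distance 8 (to D2); all others are ≤ 8.
With {D1, D3} the worst case is 10.
With {D1, D2} the worst case is 14.
No size-2 selection achieves below 8.

8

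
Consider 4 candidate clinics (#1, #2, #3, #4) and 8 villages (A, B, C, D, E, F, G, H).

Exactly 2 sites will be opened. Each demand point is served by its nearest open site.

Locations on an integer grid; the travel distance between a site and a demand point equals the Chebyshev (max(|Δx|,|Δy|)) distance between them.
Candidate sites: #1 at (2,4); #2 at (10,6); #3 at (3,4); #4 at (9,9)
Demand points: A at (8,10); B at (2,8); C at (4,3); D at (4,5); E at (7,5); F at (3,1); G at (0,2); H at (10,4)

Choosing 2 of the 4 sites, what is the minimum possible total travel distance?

21

Open {#2, #3}.
  A→#2 4, B→#3 4, C→#3 1, D→#3 1, E→#2 3, F→#3 3, G→#3 3, H→#2 2  ⇒ total 21.
Compare {#1, #2}: total 22.
Compare {#3, #4}: total 22.
No size-2 selection does better; minimum is 21.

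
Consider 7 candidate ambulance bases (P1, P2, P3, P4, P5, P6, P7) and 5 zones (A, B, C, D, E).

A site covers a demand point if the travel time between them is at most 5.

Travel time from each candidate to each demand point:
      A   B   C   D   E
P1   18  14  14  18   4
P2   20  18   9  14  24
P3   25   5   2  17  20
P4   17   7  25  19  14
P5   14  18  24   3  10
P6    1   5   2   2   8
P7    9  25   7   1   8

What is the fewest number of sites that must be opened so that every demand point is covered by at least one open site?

2

Coverage sets (demand points within 5 of each site):
  P1: {E}
  P2: {}
  P3: {B, C}
  P4: {}
  P5: {D}
  P6: {A, B, C, D}
  P7: {D}
No single site covers all 5 demand points.
But {P1, P6} covers everything, so the minimum is 2.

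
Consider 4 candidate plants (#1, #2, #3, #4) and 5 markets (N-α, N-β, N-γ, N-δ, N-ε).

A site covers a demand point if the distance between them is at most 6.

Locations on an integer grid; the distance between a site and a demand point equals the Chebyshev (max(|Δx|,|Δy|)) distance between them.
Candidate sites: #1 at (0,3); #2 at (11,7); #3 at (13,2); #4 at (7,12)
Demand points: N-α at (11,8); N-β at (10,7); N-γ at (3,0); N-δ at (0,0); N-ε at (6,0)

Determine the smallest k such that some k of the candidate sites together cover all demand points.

Coverage sets (demand points within 6 of each site):
  #1: {N-γ, N-δ, N-ε}
  #2: {N-α, N-β}
  #3: {N-α, N-β}
  #4: {N-α, N-β}
No single site covers all 5 demand points.
But {#1, #2} covers everything, so the minimum is 2.

2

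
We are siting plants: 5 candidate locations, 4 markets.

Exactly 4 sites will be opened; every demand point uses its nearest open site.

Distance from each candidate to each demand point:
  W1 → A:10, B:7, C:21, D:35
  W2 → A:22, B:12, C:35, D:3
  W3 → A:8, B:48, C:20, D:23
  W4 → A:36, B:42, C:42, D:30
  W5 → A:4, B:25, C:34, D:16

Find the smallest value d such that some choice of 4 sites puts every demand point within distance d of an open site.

20

Open {W1, W2, W3, W4}.
  Farthest demand point is C at distance 20 (to W3); all others are ≤ 20.
With {W1, W2, W3, W5} the worst case is 20.
With {W1, W3, W4, W5} the worst case is 20.
No size-4 selection achieves below 20.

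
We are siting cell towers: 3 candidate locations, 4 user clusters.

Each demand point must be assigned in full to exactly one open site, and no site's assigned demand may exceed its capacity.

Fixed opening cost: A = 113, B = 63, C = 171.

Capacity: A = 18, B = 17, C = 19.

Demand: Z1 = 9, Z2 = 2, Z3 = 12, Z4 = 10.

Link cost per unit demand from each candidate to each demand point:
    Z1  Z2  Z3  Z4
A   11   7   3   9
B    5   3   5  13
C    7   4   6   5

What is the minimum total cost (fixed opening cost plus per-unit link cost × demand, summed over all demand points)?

Open {B, C}; cheapest assignment that respects the capacities:
  B (cap 17, load 14): Z2, Z3 — cost 2×3 + 12×5 = 66
  C (cap 19, load 19): Z1, Z4 — cost 9×7 + 10×5 = 113
  Shipping 179, fixed 234 → total 413.
  Any other capacity-feasible assignment to {B, C} ships for at least 179.
Compare {A, C}: its best feasible assignment gives total 447.
Compare {A, B, C}: its best feasible assignment gives total 484.
Every other set of open sites that can feasibly serve all demand totals ≥ 447 even under its best assignment. Minimum: 413.

413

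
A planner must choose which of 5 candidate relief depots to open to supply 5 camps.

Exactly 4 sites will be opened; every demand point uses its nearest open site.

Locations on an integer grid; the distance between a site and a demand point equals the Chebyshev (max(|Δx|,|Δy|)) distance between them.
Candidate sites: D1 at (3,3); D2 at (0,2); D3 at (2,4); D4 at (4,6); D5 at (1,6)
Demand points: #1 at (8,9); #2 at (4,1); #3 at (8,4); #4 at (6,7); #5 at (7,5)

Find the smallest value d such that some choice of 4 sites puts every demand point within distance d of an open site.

Open {D1, D2, D3, D4}.
  Farthest demand point is #1 at distance 4 (to D4); all others are ≤ 4.
With {D1, D2, D4, D5} the worst case is 4.
With {D1, D3, D4, D5} the worst case is 4.
No size-4 selection achieves below 4.

4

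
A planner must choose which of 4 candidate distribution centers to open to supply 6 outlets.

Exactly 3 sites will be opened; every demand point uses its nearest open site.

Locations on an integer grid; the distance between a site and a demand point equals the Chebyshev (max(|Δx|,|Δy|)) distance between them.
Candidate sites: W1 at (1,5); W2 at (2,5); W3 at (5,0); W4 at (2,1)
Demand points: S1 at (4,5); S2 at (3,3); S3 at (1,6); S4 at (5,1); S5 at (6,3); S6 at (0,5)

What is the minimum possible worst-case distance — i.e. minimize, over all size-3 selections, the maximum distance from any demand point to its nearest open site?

3

Open {W1, W2, W3}.
  Farthest demand point is S5 at distance 3 (to W3); all others are ≤ 3.
With {W1, W3, W4} the worst case is 3.
With {W2, W3, W4} the worst case is 3.
No size-3 selection achieves below 3.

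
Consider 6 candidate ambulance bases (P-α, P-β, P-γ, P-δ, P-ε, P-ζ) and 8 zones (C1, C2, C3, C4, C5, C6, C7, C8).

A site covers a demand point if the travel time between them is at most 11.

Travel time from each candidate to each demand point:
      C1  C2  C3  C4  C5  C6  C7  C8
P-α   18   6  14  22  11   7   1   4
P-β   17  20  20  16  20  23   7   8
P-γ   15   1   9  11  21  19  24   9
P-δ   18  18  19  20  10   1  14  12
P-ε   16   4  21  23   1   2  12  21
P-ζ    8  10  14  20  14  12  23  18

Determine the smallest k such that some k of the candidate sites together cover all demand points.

Coverage sets (demand points within 11 of each site):
  P-α: {C2, C5, C6, C7, C8}
  P-β: {C7, C8}
  P-γ: {C2, C3, C4, C8}
  P-δ: {C5, C6}
  P-ε: {C2, C5, C6}
  P-ζ: {C1, C2}
No 2 sites suffice: every size-2 union leaves at least one demand point uncovered.
But {P-α, P-γ, P-ζ} covers everything, so the minimum is 3.

3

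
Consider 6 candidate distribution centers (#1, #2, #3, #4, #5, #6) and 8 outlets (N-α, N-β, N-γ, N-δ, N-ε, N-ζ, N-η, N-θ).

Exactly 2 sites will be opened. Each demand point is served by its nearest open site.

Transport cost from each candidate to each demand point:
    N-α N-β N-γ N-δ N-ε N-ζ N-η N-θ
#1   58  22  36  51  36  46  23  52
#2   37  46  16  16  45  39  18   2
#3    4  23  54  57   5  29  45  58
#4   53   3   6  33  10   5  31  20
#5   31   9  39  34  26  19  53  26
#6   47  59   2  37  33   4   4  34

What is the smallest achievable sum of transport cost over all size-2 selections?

Open {#2, #4}.
  N-α→#2 37, N-β→#4 3, N-γ→#4 6, N-δ→#2 16, N-ε→#4 10, N-ζ→#4 5, N-η→#2 18, N-θ→#2 2  ⇒ total 97.
Compare {#3, #4}: total 107.
Compare {#2, #3}: total 113.
No size-2 selection does better; minimum is 97.

97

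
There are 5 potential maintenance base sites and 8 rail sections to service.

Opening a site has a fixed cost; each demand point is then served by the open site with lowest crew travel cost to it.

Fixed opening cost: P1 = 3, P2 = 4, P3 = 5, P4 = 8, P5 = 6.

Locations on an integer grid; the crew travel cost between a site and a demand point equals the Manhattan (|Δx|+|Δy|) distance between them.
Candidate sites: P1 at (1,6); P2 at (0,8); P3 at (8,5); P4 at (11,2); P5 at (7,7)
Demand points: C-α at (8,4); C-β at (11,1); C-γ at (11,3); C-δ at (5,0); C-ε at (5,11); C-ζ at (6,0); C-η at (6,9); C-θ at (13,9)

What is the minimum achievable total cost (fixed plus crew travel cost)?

52

Open {P4, P5}: assign each demand point to its cheapest open site.
  C-α→P5 4, C-β→P4 1, C-γ→P4 1, C-δ→P4 8, C-ε→P5 6, C-ζ→P4 7, C-η→P5 3, C-θ→P5 8
  crew travel cost 38, fixed 14 → total 52.
Compare {P3, P4, P5}: crew travel cost 35 + fixed 19 = 54.
Compare {P3, P4}: crew travel cost 42 + fixed 13 = 55.
Compare {P1, P4, P5}: crew travel cost 38 + fixed 17 = 55.
All other subsets cost ≥ 54. Minimum total cost: 52.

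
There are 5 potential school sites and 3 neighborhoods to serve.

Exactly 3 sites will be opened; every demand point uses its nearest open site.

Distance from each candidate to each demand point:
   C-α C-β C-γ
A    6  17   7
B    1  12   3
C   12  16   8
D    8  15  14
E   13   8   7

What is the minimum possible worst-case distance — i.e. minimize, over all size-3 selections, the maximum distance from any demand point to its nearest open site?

Open {A, B, E}.
  Farthest demand point is C-β at distance 8 (to E); all others are ≤ 8.
With {A, C, E} the worst case is 8.
With {A, D, E} the worst case is 8.
No size-3 selection achieves below 8.

8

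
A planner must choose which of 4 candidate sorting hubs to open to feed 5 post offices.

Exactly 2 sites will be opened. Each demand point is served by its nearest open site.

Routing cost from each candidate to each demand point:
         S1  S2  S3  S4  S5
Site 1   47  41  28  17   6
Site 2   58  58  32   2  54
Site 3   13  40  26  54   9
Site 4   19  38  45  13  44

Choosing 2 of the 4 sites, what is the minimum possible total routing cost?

Open {Site 2, Site 3}.
  S1→Site 3 13, S2→Site 3 40, S3→Site 3 26, S4→Site 2 2, S5→Site 3 9  ⇒ total 90.
Compare {Site 3, Site 4}: total 99.
Compare {Site 1, Site 3}: total 102.
No size-2 selection does better; minimum is 90.

90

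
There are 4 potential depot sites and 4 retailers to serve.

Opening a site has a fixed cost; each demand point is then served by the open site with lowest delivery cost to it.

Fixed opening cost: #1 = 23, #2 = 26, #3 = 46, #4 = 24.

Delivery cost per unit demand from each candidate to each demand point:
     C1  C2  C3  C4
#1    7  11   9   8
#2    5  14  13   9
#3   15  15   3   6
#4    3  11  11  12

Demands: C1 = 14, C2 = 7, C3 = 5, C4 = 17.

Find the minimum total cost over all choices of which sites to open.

Open {#3, #4}: assign each demand point to its cheapest open site.
  C1→#4 14×3=42, C2→#4 7×11=77, C3→#3 5×3=15, C4→#3 17×6=102
  delivery cost 236, fixed 70 → total 306.
Compare {#1, #3, #4}: delivery cost 236 + fixed 93 = 329.
Compare {#2, #3, #4}: delivery cost 236 + fixed 96 = 332.
Compare {#1, #4}: delivery cost 300 + fixed 47 = 347.
All other subsets cost ≥ 329. Minimum total cost: 306.

306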